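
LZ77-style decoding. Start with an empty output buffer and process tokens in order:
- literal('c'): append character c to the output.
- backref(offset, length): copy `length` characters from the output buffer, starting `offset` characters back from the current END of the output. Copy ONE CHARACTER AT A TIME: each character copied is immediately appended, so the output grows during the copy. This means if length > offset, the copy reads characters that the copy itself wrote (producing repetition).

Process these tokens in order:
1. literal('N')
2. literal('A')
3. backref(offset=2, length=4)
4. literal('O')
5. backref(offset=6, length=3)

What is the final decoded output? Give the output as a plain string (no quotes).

Answer: NANANAOANA

Derivation:
Token 1: literal('N'). Output: "N"
Token 2: literal('A'). Output: "NA"
Token 3: backref(off=2, len=4) (overlapping!). Copied 'NANA' from pos 0. Output: "NANANA"
Token 4: literal('O'). Output: "NANANAO"
Token 5: backref(off=6, len=3). Copied 'ANA' from pos 1. Output: "NANANAOANA"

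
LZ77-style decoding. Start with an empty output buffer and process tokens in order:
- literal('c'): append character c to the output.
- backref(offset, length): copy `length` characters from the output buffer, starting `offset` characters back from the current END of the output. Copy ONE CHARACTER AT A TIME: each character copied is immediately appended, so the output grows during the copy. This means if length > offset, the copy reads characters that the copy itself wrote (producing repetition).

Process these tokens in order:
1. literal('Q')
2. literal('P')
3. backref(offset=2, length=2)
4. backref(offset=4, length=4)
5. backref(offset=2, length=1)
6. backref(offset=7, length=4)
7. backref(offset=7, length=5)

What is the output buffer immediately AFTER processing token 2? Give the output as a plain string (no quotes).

Token 1: literal('Q'). Output: "Q"
Token 2: literal('P'). Output: "QP"

Answer: QP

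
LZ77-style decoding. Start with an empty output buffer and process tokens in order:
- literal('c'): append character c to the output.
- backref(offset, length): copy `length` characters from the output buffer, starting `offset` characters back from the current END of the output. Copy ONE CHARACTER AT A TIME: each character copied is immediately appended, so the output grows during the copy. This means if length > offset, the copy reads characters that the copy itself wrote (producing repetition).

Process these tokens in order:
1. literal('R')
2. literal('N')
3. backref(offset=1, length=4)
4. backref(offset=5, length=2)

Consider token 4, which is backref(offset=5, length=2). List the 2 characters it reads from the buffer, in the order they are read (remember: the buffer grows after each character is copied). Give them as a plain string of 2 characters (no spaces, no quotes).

Token 1: literal('R'). Output: "R"
Token 2: literal('N'). Output: "RN"
Token 3: backref(off=1, len=4) (overlapping!). Copied 'NNNN' from pos 1. Output: "RNNNNN"
Token 4: backref(off=5, len=2). Buffer before: "RNNNNN" (len 6)
  byte 1: read out[1]='N', append. Buffer now: "RNNNNNN"
  byte 2: read out[2]='N', append. Buffer now: "RNNNNNNN"

Answer: NN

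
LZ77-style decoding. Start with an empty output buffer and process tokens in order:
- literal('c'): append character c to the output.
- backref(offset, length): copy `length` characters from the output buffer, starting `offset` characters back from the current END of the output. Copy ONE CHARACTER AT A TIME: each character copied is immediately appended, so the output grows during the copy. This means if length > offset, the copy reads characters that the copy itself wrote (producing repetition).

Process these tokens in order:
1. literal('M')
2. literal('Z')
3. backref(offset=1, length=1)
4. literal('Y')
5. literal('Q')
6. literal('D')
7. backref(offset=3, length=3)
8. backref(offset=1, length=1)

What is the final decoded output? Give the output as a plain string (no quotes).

Answer: MZZYQDYQDD

Derivation:
Token 1: literal('M'). Output: "M"
Token 2: literal('Z'). Output: "MZ"
Token 3: backref(off=1, len=1). Copied 'Z' from pos 1. Output: "MZZ"
Token 4: literal('Y'). Output: "MZZY"
Token 5: literal('Q'). Output: "MZZYQ"
Token 6: literal('D'). Output: "MZZYQD"
Token 7: backref(off=3, len=3). Copied 'YQD' from pos 3. Output: "MZZYQDYQD"
Token 8: backref(off=1, len=1). Copied 'D' from pos 8. Output: "MZZYQDYQDD"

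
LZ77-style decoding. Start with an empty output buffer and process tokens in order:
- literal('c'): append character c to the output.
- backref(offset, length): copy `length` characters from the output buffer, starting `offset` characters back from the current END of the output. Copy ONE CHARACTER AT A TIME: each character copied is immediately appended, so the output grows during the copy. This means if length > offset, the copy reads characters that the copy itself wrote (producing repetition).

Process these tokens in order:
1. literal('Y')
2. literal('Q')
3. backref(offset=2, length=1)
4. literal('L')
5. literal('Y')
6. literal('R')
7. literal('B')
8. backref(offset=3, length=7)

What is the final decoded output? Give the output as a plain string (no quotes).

Token 1: literal('Y'). Output: "Y"
Token 2: literal('Q'). Output: "YQ"
Token 3: backref(off=2, len=1). Copied 'Y' from pos 0. Output: "YQY"
Token 4: literal('L'). Output: "YQYL"
Token 5: literal('Y'). Output: "YQYLY"
Token 6: literal('R'). Output: "YQYLYR"
Token 7: literal('B'). Output: "YQYLYRB"
Token 8: backref(off=3, len=7) (overlapping!). Copied 'YRBYRBY' from pos 4. Output: "YQYLYRBYRBYRBY"

Answer: YQYLYRBYRBYRBY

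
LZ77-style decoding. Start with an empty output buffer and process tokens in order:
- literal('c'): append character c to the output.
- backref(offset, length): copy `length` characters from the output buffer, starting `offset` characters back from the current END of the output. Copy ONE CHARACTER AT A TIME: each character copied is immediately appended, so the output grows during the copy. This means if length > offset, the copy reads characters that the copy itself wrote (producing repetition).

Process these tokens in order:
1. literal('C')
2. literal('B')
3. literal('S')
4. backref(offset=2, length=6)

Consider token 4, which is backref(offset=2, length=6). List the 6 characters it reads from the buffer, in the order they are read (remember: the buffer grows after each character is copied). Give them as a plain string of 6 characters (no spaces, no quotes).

Token 1: literal('C'). Output: "C"
Token 2: literal('B'). Output: "CB"
Token 3: literal('S'). Output: "CBS"
Token 4: backref(off=2, len=6). Buffer before: "CBS" (len 3)
  byte 1: read out[1]='B', append. Buffer now: "CBSB"
  byte 2: read out[2]='S', append. Buffer now: "CBSBS"
  byte 3: read out[3]='B', append. Buffer now: "CBSBSB"
  byte 4: read out[4]='S', append. Buffer now: "CBSBSBS"
  byte 5: read out[5]='B', append. Buffer now: "CBSBSBSB"
  byte 6: read out[6]='S', append. Buffer now: "CBSBSBSBS"

Answer: BSBSBS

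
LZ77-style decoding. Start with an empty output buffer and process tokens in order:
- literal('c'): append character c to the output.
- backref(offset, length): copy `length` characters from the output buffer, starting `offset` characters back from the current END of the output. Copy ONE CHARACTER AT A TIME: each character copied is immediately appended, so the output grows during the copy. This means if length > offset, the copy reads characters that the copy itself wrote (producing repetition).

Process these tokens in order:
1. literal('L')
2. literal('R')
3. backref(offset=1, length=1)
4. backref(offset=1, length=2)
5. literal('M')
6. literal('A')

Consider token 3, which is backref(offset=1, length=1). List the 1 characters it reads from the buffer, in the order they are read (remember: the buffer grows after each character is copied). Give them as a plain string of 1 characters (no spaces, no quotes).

Token 1: literal('L'). Output: "L"
Token 2: literal('R'). Output: "LR"
Token 3: backref(off=1, len=1). Buffer before: "LR" (len 2)
  byte 1: read out[1]='R', append. Buffer now: "LRR"

Answer: R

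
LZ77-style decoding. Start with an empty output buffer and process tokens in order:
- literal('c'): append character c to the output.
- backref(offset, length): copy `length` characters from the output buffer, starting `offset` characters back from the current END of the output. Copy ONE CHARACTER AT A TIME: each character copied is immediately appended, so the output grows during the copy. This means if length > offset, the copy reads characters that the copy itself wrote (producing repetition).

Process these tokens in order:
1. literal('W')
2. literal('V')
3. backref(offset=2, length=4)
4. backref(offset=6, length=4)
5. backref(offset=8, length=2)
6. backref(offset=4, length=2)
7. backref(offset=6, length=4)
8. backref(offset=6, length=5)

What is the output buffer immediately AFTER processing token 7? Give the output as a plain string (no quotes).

Token 1: literal('W'). Output: "W"
Token 2: literal('V'). Output: "WV"
Token 3: backref(off=2, len=4) (overlapping!). Copied 'WVWV' from pos 0. Output: "WVWVWV"
Token 4: backref(off=6, len=4). Copied 'WVWV' from pos 0. Output: "WVWVWVWVWV"
Token 5: backref(off=8, len=2). Copied 'WV' from pos 2. Output: "WVWVWVWVWVWV"
Token 6: backref(off=4, len=2). Copied 'WV' from pos 8. Output: "WVWVWVWVWVWVWV"
Token 7: backref(off=6, len=4). Copied 'WVWV' from pos 8. Output: "WVWVWVWVWVWVWVWVWV"

Answer: WVWVWVWVWVWVWVWVWV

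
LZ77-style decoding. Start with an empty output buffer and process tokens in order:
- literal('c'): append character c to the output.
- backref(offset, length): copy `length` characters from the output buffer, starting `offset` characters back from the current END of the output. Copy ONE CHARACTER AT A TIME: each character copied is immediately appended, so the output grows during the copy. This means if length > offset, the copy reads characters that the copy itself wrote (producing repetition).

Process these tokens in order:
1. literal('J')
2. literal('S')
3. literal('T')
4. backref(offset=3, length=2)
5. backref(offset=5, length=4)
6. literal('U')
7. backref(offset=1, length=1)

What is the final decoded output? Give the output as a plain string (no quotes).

Answer: JSTJSJSTJUU

Derivation:
Token 1: literal('J'). Output: "J"
Token 2: literal('S'). Output: "JS"
Token 3: literal('T'). Output: "JST"
Token 4: backref(off=3, len=2). Copied 'JS' from pos 0. Output: "JSTJS"
Token 5: backref(off=5, len=4). Copied 'JSTJ' from pos 0. Output: "JSTJSJSTJ"
Token 6: literal('U'). Output: "JSTJSJSTJU"
Token 7: backref(off=1, len=1). Copied 'U' from pos 9. Output: "JSTJSJSTJUU"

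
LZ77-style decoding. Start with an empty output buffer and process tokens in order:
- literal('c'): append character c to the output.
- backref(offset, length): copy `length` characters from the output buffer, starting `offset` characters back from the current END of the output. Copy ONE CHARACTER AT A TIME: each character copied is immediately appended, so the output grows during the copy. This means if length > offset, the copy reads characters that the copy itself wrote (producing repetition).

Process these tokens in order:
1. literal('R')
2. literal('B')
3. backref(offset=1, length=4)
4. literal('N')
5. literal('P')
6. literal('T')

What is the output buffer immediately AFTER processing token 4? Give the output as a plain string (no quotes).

Answer: RBBBBBN

Derivation:
Token 1: literal('R'). Output: "R"
Token 2: literal('B'). Output: "RB"
Token 3: backref(off=1, len=4) (overlapping!). Copied 'BBBB' from pos 1. Output: "RBBBBB"
Token 4: literal('N'). Output: "RBBBBBN"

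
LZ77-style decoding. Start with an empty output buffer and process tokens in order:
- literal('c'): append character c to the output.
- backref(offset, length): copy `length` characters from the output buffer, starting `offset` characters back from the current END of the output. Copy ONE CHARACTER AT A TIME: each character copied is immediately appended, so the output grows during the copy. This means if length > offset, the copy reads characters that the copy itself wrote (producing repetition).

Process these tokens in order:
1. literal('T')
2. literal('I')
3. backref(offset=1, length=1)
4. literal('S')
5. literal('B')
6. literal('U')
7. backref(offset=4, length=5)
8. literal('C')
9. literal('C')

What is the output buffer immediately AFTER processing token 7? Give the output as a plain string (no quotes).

Answer: TIISBUISBUI

Derivation:
Token 1: literal('T'). Output: "T"
Token 2: literal('I'). Output: "TI"
Token 3: backref(off=1, len=1). Copied 'I' from pos 1. Output: "TII"
Token 4: literal('S'). Output: "TIIS"
Token 5: literal('B'). Output: "TIISB"
Token 6: literal('U'). Output: "TIISBU"
Token 7: backref(off=4, len=5) (overlapping!). Copied 'ISBUI' from pos 2. Output: "TIISBUISBUI"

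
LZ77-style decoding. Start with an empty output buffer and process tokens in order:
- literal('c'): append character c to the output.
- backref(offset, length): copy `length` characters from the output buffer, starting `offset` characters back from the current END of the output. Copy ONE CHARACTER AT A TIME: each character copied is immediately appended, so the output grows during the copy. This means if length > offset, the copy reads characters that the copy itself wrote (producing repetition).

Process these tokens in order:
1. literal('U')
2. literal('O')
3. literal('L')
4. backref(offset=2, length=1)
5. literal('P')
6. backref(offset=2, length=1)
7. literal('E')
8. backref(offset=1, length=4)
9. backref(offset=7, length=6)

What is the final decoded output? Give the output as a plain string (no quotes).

Token 1: literal('U'). Output: "U"
Token 2: literal('O'). Output: "UO"
Token 3: literal('L'). Output: "UOL"
Token 4: backref(off=2, len=1). Copied 'O' from pos 1. Output: "UOLO"
Token 5: literal('P'). Output: "UOLOP"
Token 6: backref(off=2, len=1). Copied 'O' from pos 3. Output: "UOLOPO"
Token 7: literal('E'). Output: "UOLOPOE"
Token 8: backref(off=1, len=4) (overlapping!). Copied 'EEEE' from pos 6. Output: "UOLOPOEEEEE"
Token 9: backref(off=7, len=6). Copied 'POEEEE' from pos 4. Output: "UOLOPOEEEEEPOEEEE"

Answer: UOLOPOEEEEEPOEEEE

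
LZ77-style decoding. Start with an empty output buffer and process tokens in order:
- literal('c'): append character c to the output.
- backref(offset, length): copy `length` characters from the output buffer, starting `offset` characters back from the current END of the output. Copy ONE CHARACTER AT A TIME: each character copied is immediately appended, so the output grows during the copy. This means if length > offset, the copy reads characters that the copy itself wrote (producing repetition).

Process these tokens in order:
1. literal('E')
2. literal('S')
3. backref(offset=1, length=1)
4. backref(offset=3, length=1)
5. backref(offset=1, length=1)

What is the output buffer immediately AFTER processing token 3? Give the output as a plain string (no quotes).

Answer: ESS

Derivation:
Token 1: literal('E'). Output: "E"
Token 2: literal('S'). Output: "ES"
Token 3: backref(off=1, len=1). Copied 'S' from pos 1. Output: "ESS"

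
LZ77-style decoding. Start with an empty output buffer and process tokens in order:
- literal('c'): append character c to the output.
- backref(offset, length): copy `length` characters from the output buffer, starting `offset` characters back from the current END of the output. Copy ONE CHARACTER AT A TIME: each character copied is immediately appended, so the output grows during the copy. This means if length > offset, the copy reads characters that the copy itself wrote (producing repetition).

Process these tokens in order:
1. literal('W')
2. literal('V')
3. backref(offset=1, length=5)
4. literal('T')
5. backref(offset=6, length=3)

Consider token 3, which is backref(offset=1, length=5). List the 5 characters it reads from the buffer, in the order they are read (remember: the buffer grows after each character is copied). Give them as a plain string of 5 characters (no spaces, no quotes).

Answer: VVVVV

Derivation:
Token 1: literal('W'). Output: "W"
Token 2: literal('V'). Output: "WV"
Token 3: backref(off=1, len=5). Buffer before: "WV" (len 2)
  byte 1: read out[1]='V', append. Buffer now: "WVV"
  byte 2: read out[2]='V', append. Buffer now: "WVVV"
  byte 3: read out[3]='V', append. Buffer now: "WVVVV"
  byte 4: read out[4]='V', append. Buffer now: "WVVVVV"
  byte 5: read out[5]='V', append. Buffer now: "WVVVVVV"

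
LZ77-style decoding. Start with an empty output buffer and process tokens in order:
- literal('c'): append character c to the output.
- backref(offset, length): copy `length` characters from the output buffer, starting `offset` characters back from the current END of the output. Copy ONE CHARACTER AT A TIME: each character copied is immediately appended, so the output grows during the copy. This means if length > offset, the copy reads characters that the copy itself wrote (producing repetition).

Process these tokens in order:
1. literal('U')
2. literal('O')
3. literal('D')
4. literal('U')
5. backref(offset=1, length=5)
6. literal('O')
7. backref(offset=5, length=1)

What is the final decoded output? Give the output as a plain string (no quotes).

Token 1: literal('U'). Output: "U"
Token 2: literal('O'). Output: "UO"
Token 3: literal('D'). Output: "UOD"
Token 4: literal('U'). Output: "UODU"
Token 5: backref(off=1, len=5) (overlapping!). Copied 'UUUUU' from pos 3. Output: "UODUUUUUU"
Token 6: literal('O'). Output: "UODUUUUUUO"
Token 7: backref(off=5, len=1). Copied 'U' from pos 5. Output: "UODUUUUUUOU"

Answer: UODUUUUUUOU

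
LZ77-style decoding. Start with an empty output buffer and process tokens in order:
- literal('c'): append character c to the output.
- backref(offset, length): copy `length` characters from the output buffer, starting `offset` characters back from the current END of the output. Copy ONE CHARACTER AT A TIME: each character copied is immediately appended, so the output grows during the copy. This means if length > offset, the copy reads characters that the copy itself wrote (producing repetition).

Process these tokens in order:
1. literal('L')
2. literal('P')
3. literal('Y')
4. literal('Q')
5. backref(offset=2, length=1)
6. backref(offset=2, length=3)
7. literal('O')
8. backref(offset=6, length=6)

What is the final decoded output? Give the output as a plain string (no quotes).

Answer: LPYQYQYQOQYQYQO

Derivation:
Token 1: literal('L'). Output: "L"
Token 2: literal('P'). Output: "LP"
Token 3: literal('Y'). Output: "LPY"
Token 4: literal('Q'). Output: "LPYQ"
Token 5: backref(off=2, len=1). Copied 'Y' from pos 2. Output: "LPYQY"
Token 6: backref(off=2, len=3) (overlapping!). Copied 'QYQ' from pos 3. Output: "LPYQYQYQ"
Token 7: literal('O'). Output: "LPYQYQYQO"
Token 8: backref(off=6, len=6). Copied 'QYQYQO' from pos 3. Output: "LPYQYQYQOQYQYQO"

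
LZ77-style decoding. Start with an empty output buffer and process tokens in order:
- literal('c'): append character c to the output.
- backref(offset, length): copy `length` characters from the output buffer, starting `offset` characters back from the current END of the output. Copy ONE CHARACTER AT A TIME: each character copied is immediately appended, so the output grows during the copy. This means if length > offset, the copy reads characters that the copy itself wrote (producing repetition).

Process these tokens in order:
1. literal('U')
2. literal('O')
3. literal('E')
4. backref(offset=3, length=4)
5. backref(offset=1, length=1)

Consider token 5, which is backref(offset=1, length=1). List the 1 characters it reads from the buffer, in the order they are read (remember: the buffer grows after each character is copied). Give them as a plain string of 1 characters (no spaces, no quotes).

Token 1: literal('U'). Output: "U"
Token 2: literal('O'). Output: "UO"
Token 3: literal('E'). Output: "UOE"
Token 4: backref(off=3, len=4) (overlapping!). Copied 'UOEU' from pos 0. Output: "UOEUOEU"
Token 5: backref(off=1, len=1). Buffer before: "UOEUOEU" (len 7)
  byte 1: read out[6]='U', append. Buffer now: "UOEUOEUU"

Answer: U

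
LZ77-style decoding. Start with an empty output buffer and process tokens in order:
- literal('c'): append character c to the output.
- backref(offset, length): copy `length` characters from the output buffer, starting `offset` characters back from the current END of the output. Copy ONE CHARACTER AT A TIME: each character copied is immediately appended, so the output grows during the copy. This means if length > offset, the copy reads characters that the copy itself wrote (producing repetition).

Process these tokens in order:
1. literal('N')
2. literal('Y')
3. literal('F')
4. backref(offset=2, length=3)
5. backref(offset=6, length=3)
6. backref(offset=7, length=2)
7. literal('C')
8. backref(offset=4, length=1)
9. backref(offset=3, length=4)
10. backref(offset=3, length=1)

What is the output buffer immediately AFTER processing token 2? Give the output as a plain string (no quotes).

Token 1: literal('N'). Output: "N"
Token 2: literal('Y'). Output: "NY"

Answer: NY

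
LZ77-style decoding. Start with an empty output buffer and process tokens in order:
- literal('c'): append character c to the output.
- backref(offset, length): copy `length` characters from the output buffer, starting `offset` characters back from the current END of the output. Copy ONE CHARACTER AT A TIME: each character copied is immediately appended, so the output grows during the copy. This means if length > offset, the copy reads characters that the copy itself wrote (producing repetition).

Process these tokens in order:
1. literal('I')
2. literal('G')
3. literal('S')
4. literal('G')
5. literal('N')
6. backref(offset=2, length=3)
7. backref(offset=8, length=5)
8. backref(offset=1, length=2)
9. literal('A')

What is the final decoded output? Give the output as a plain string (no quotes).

Token 1: literal('I'). Output: "I"
Token 2: literal('G'). Output: "IG"
Token 3: literal('S'). Output: "IGS"
Token 4: literal('G'). Output: "IGSG"
Token 5: literal('N'). Output: "IGSGN"
Token 6: backref(off=2, len=3) (overlapping!). Copied 'GNG' from pos 3. Output: "IGSGNGNG"
Token 7: backref(off=8, len=5). Copied 'IGSGN' from pos 0. Output: "IGSGNGNGIGSGN"
Token 8: backref(off=1, len=2) (overlapping!). Copied 'NN' from pos 12. Output: "IGSGNGNGIGSGNNN"
Token 9: literal('A'). Output: "IGSGNGNGIGSGNNNA"

Answer: IGSGNGNGIGSGNNNA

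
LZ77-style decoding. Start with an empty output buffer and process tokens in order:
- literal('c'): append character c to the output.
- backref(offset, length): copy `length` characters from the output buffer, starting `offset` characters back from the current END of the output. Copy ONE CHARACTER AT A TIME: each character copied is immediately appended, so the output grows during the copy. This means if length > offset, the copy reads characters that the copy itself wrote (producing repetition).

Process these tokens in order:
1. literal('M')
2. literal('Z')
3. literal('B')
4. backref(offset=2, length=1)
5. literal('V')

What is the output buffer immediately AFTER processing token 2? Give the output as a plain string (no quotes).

Answer: MZ

Derivation:
Token 1: literal('M'). Output: "M"
Token 2: literal('Z'). Output: "MZ"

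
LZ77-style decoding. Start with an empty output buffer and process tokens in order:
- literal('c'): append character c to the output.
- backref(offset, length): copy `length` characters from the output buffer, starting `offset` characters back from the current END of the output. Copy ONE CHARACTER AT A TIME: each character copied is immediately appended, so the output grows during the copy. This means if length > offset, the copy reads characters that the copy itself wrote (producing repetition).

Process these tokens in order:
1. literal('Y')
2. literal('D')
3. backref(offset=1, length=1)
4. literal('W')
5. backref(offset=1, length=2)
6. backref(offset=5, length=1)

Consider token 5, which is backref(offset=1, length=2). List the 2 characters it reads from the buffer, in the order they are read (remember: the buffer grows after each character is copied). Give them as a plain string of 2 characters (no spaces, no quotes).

Answer: WW

Derivation:
Token 1: literal('Y'). Output: "Y"
Token 2: literal('D'). Output: "YD"
Token 3: backref(off=1, len=1). Copied 'D' from pos 1. Output: "YDD"
Token 4: literal('W'). Output: "YDDW"
Token 5: backref(off=1, len=2). Buffer before: "YDDW" (len 4)
  byte 1: read out[3]='W', append. Buffer now: "YDDWW"
  byte 2: read out[4]='W', append. Buffer now: "YDDWWW"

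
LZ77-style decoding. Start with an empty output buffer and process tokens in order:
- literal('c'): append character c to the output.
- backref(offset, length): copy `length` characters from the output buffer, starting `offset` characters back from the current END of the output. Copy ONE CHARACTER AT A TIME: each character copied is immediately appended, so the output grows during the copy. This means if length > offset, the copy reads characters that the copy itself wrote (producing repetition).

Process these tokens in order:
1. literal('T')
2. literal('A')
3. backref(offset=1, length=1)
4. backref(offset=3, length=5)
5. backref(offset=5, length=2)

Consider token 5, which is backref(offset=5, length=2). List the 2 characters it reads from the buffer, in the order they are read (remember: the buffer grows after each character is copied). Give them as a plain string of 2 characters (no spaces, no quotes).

Answer: TA

Derivation:
Token 1: literal('T'). Output: "T"
Token 2: literal('A'). Output: "TA"
Token 3: backref(off=1, len=1). Copied 'A' from pos 1. Output: "TAA"
Token 4: backref(off=3, len=5) (overlapping!). Copied 'TAATA' from pos 0. Output: "TAATAATA"
Token 5: backref(off=5, len=2). Buffer before: "TAATAATA" (len 8)
  byte 1: read out[3]='T', append. Buffer now: "TAATAATAT"
  byte 2: read out[4]='A', append. Buffer now: "TAATAATATA"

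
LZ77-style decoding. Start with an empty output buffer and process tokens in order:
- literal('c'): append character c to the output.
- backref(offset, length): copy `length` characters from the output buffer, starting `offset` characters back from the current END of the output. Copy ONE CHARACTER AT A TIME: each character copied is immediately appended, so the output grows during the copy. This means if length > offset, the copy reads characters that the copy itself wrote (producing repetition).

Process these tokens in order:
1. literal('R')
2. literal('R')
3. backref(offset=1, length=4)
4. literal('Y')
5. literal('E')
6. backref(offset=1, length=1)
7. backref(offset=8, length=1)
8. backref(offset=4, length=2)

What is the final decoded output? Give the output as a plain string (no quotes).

Token 1: literal('R'). Output: "R"
Token 2: literal('R'). Output: "RR"
Token 3: backref(off=1, len=4) (overlapping!). Copied 'RRRR' from pos 1. Output: "RRRRRR"
Token 4: literal('Y'). Output: "RRRRRRY"
Token 5: literal('E'). Output: "RRRRRRYE"
Token 6: backref(off=1, len=1). Copied 'E' from pos 7. Output: "RRRRRRYEE"
Token 7: backref(off=8, len=1). Copied 'R' from pos 1. Output: "RRRRRRYEER"
Token 8: backref(off=4, len=2). Copied 'YE' from pos 6. Output: "RRRRRRYEERYE"

Answer: RRRRRRYEERYE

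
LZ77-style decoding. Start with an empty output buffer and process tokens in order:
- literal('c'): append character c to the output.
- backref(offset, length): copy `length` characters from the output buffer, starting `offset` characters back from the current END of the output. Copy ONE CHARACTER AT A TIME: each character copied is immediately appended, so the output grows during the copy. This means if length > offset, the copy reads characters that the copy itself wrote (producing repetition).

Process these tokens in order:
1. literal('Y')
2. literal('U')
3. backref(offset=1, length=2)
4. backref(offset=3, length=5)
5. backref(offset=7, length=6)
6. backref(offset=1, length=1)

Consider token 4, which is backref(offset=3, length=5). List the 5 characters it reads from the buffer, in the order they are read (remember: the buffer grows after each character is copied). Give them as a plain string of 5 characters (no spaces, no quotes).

Answer: UUUUU

Derivation:
Token 1: literal('Y'). Output: "Y"
Token 2: literal('U'). Output: "YU"
Token 3: backref(off=1, len=2) (overlapping!). Copied 'UU' from pos 1. Output: "YUUU"
Token 4: backref(off=3, len=5). Buffer before: "YUUU" (len 4)
  byte 1: read out[1]='U', append. Buffer now: "YUUUU"
  byte 2: read out[2]='U', append. Buffer now: "YUUUUU"
  byte 3: read out[3]='U', append. Buffer now: "YUUUUUU"
  byte 4: read out[4]='U', append. Buffer now: "YUUUUUUU"
  byte 5: read out[5]='U', append. Buffer now: "YUUUUUUUU"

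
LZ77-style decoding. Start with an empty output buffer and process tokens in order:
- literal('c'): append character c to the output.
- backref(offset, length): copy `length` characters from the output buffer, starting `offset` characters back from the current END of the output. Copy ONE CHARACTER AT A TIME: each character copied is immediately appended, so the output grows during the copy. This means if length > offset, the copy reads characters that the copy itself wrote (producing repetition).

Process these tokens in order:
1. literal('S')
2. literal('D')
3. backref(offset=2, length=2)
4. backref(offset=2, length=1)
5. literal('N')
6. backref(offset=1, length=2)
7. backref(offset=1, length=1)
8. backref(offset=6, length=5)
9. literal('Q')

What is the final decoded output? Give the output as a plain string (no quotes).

Token 1: literal('S'). Output: "S"
Token 2: literal('D'). Output: "SD"
Token 3: backref(off=2, len=2). Copied 'SD' from pos 0. Output: "SDSD"
Token 4: backref(off=2, len=1). Copied 'S' from pos 2. Output: "SDSDS"
Token 5: literal('N'). Output: "SDSDSN"
Token 6: backref(off=1, len=2) (overlapping!). Copied 'NN' from pos 5. Output: "SDSDSNNN"
Token 7: backref(off=1, len=1). Copied 'N' from pos 7. Output: "SDSDSNNNN"
Token 8: backref(off=6, len=5). Copied 'DSNNN' from pos 3. Output: "SDSDSNNNNDSNNN"
Token 9: literal('Q'). Output: "SDSDSNNNNDSNNNQ"

Answer: SDSDSNNNNDSNNNQ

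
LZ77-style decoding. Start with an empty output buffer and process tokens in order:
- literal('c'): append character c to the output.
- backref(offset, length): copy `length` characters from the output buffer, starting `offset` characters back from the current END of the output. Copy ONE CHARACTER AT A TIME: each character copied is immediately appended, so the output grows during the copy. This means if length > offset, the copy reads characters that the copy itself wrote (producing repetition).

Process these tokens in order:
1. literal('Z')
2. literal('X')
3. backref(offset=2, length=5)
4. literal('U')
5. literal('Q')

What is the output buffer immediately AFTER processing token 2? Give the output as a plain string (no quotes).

Answer: ZX

Derivation:
Token 1: literal('Z'). Output: "Z"
Token 2: literal('X'). Output: "ZX"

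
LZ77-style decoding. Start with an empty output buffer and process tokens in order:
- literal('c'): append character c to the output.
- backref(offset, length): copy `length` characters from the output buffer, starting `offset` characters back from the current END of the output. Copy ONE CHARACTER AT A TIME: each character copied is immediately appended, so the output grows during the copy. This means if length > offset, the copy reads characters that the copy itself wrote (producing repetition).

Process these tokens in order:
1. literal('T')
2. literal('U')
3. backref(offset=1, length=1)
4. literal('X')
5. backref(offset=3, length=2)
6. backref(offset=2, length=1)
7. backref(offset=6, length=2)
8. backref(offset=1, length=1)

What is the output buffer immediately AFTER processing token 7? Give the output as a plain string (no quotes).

Answer: TUUXUUUUU

Derivation:
Token 1: literal('T'). Output: "T"
Token 2: literal('U'). Output: "TU"
Token 3: backref(off=1, len=1). Copied 'U' from pos 1. Output: "TUU"
Token 4: literal('X'). Output: "TUUX"
Token 5: backref(off=3, len=2). Copied 'UU' from pos 1. Output: "TUUXUU"
Token 6: backref(off=2, len=1). Copied 'U' from pos 4. Output: "TUUXUUU"
Token 7: backref(off=6, len=2). Copied 'UU' from pos 1. Output: "TUUXUUUUU"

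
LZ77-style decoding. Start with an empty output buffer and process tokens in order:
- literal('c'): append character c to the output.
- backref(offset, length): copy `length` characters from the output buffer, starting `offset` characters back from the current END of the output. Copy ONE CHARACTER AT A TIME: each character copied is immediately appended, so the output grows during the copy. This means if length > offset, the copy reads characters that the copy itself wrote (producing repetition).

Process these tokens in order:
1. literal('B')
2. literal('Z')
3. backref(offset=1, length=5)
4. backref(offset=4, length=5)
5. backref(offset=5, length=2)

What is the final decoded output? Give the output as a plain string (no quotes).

Answer: BZZZZZZZZZZZZZ

Derivation:
Token 1: literal('B'). Output: "B"
Token 2: literal('Z'). Output: "BZ"
Token 3: backref(off=1, len=5) (overlapping!). Copied 'ZZZZZ' from pos 1. Output: "BZZZZZZ"
Token 4: backref(off=4, len=5) (overlapping!). Copied 'ZZZZZ' from pos 3. Output: "BZZZZZZZZZZZ"
Token 5: backref(off=5, len=2). Copied 'ZZ' from pos 7. Output: "BZZZZZZZZZZZZZ"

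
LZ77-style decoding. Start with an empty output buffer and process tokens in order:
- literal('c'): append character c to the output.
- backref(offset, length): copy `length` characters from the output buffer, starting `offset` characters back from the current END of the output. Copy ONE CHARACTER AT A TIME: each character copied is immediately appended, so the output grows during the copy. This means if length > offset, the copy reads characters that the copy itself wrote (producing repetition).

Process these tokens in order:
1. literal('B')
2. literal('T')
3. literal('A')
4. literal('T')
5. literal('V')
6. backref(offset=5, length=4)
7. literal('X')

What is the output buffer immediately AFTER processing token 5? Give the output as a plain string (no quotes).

Answer: BTATV

Derivation:
Token 1: literal('B'). Output: "B"
Token 2: literal('T'). Output: "BT"
Token 3: literal('A'). Output: "BTA"
Token 4: literal('T'). Output: "BTAT"
Token 5: literal('V'). Output: "BTATV"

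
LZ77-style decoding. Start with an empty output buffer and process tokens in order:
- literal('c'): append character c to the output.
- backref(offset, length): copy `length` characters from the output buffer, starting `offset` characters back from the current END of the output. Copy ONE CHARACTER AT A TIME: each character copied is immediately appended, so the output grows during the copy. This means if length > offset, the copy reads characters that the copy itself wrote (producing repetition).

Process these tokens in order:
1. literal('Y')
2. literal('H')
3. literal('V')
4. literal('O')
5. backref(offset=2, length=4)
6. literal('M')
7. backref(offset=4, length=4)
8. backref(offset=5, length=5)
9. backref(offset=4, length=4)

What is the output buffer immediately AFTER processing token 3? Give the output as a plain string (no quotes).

Answer: YHV

Derivation:
Token 1: literal('Y'). Output: "Y"
Token 2: literal('H'). Output: "YH"
Token 3: literal('V'). Output: "YHV"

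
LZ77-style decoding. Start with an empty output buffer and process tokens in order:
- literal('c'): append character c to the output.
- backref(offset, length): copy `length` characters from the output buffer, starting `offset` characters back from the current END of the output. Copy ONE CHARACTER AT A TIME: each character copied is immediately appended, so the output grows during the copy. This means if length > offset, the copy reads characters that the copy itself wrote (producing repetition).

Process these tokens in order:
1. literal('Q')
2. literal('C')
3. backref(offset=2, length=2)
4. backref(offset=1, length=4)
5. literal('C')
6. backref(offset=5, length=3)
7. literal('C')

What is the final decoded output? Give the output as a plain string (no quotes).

Answer: QCQCCCCCCCCCC

Derivation:
Token 1: literal('Q'). Output: "Q"
Token 2: literal('C'). Output: "QC"
Token 3: backref(off=2, len=2). Copied 'QC' from pos 0. Output: "QCQC"
Token 4: backref(off=1, len=4) (overlapping!). Copied 'CCCC' from pos 3. Output: "QCQCCCCC"
Token 5: literal('C'). Output: "QCQCCCCCC"
Token 6: backref(off=5, len=3). Copied 'CCC' from pos 4. Output: "QCQCCCCCCCCC"
Token 7: literal('C'). Output: "QCQCCCCCCCCCC"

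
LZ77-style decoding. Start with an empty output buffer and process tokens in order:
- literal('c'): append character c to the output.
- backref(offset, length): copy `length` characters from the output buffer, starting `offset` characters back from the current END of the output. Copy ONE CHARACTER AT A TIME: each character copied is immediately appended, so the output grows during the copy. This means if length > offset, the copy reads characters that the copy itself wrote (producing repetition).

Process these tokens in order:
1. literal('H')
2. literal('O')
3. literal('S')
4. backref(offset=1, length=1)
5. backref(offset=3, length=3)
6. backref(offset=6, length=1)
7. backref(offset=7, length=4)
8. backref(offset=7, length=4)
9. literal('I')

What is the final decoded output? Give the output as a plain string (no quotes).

Answer: HOSSOSSOOSSOSSOOI

Derivation:
Token 1: literal('H'). Output: "H"
Token 2: literal('O'). Output: "HO"
Token 3: literal('S'). Output: "HOS"
Token 4: backref(off=1, len=1). Copied 'S' from pos 2. Output: "HOSS"
Token 5: backref(off=3, len=3). Copied 'OSS' from pos 1. Output: "HOSSOSS"
Token 6: backref(off=6, len=1). Copied 'O' from pos 1. Output: "HOSSOSSO"
Token 7: backref(off=7, len=4). Copied 'OSSO' from pos 1. Output: "HOSSOSSOOSSO"
Token 8: backref(off=7, len=4). Copied 'SSOO' from pos 5. Output: "HOSSOSSOOSSOSSOO"
Token 9: literal('I'). Output: "HOSSOSSOOSSOSSOOI"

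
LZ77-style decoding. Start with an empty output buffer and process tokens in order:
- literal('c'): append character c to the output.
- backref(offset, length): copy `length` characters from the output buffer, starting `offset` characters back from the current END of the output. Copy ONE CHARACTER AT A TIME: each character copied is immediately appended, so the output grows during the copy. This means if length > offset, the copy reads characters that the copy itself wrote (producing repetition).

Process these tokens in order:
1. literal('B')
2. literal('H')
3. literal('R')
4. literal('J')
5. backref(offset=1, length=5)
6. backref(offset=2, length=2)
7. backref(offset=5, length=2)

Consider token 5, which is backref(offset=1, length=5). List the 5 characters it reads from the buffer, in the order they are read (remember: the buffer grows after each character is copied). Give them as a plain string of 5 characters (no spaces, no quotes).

Answer: JJJJJ

Derivation:
Token 1: literal('B'). Output: "B"
Token 2: literal('H'). Output: "BH"
Token 3: literal('R'). Output: "BHR"
Token 4: literal('J'). Output: "BHRJ"
Token 5: backref(off=1, len=5). Buffer before: "BHRJ" (len 4)
  byte 1: read out[3]='J', append. Buffer now: "BHRJJ"
  byte 2: read out[4]='J', append. Buffer now: "BHRJJJ"
  byte 3: read out[5]='J', append. Buffer now: "BHRJJJJ"
  byte 4: read out[6]='J', append. Buffer now: "BHRJJJJJ"
  byte 5: read out[7]='J', append. Buffer now: "BHRJJJJJJ"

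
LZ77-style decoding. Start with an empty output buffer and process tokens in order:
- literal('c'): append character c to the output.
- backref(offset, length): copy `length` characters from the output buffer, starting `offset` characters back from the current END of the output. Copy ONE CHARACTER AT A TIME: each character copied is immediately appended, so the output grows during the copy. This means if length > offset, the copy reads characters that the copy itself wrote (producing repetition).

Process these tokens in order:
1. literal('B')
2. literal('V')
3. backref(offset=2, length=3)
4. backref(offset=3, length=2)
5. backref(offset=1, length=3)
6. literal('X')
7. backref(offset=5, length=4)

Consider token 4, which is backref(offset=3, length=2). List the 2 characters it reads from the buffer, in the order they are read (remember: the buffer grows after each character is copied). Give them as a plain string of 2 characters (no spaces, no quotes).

Answer: BV

Derivation:
Token 1: literal('B'). Output: "B"
Token 2: literal('V'). Output: "BV"
Token 3: backref(off=2, len=3) (overlapping!). Copied 'BVB' from pos 0. Output: "BVBVB"
Token 4: backref(off=3, len=2). Buffer before: "BVBVB" (len 5)
  byte 1: read out[2]='B', append. Buffer now: "BVBVBB"
  byte 2: read out[3]='V', append. Buffer now: "BVBVBBV"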